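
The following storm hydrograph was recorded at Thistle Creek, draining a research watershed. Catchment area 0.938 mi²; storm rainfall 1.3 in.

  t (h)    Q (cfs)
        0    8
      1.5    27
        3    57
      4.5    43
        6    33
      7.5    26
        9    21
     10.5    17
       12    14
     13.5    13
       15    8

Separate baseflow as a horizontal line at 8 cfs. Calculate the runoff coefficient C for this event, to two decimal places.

ΣQ_DR = 179.0 cfs; V = ΣQ_DR·Δt = 9.666 × 10^5 ft³.
Runoff depth d = V / A = 0.4436 in.
C = d / P = 0.4436 / 1.3 = 0.34.

C ≈ 0.34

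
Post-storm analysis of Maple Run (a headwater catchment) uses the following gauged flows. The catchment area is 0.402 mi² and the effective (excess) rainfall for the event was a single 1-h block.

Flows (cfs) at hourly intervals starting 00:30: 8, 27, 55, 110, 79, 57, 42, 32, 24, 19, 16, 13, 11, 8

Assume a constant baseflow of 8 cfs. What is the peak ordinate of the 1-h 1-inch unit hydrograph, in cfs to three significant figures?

Direct runoff: 0.0, 19.0, 47.0, 102.0, 71.0, 49.0, 34.0, 24.0, 16.0, 11.0, 8.0, 5.0, 3.0, 0.0 cfs; ΣQ_DR = 389.0 cfs, peak = 102.0 cfs.
Runoff depth d = ΣQ_DR·Δt / A = 389.0 × 3600 / (0.402 mi²) = 1.499 in.
The 1-inch UH is the DRH scaled by (1 in)/d, so U_p = 102.0 × 1/1.499 = 68.0 cfs.

U_p ≈ 68.0 cfs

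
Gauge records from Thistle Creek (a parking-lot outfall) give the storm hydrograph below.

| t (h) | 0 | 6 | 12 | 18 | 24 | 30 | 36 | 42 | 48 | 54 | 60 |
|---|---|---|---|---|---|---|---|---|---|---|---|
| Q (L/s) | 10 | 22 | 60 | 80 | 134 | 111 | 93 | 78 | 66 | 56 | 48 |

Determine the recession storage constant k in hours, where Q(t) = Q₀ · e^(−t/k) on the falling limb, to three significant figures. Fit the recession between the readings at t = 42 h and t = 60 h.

On the falling limb, Q drops from 78 to 48 L/s between t = 42 h and t = 60 h (Δt = 18 h).
k = −Δt / ln(Q₂/Q₁) = −18 / ln(48/78) = 37.1 h.

k ≈ 37.1 h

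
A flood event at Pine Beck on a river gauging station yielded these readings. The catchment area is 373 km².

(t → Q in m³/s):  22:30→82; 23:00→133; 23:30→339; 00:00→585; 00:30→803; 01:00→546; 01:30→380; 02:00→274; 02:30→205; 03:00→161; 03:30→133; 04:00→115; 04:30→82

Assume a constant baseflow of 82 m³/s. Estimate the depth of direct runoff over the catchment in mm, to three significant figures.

Direct runoff: 0.0, 51.0, 257.0, 503.0, 721.0, 464.0, 298.0, 192.0, 123.0, 79.0, 51.0, 33.0, 0.0 m³/s; ΣQ_DR = 2772 m³/s.
V = ΣQ_DR · Δt = 2772 × 1800 s = 4.990 × 10^6 m³.
Over A = 373 km², depth = V / A = 13.4 mm.

d ≈ 13.4 mm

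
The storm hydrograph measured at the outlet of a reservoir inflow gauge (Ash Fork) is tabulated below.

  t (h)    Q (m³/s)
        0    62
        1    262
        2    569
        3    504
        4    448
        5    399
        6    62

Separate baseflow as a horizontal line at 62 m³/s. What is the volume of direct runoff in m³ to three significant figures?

V ≈ 6.74 × 10^6 m³

Direct-runoff ordinates (Q − Q_b): 0.0, 200.0, 507.0, 442.0, 386.0, 337.0, 0.0 m³/s.
ΣQ_DR = 1872 m³/s.
With Δt = 1 h = 3600 s, V = ΣQ_DR · Δt = 1872 × 3600 = 6.74 × 10^6 m³.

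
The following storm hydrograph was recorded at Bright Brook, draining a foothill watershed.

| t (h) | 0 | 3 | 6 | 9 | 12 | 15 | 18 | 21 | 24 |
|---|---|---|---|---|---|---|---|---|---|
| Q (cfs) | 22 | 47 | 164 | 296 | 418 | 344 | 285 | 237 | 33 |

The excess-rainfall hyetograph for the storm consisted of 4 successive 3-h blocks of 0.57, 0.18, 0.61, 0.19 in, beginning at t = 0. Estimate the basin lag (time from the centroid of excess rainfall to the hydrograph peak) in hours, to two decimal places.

t_L ≈ 6.69 h

Centroid of excess rainfall: t_c = Σ P_i·t̄_i / ΣP_i = 5.3129 h (block centres at 1.5, 4.5, 7.5, 10.5 h).
Hydrograph peak occurs at t = 12 h, so basin lag t_L = 12 − 5.3129 = 6.69 h.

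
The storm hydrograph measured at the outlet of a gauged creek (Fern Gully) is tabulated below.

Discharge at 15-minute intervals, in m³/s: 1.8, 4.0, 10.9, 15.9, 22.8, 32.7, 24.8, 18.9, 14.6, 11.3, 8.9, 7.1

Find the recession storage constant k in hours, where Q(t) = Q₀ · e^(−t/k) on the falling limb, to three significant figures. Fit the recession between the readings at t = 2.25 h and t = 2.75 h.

On the falling limb, Q drops from 11.3 to 7.1 m³/s between t = 2.25 h and t = 2.75 h (Δt = 0.5 h).
k = −Δt / ln(Q₂/Q₁) = −0.5 / ln(7.1/11.3) = 1.08 h.

k ≈ 1.08 h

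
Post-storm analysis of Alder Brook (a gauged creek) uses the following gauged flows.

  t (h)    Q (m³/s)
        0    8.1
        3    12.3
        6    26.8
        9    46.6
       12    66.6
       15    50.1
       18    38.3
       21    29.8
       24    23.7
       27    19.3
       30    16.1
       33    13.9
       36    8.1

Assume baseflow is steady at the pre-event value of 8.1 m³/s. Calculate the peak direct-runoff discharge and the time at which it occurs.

Q_p = 58.5 m³/s at t = 12 h

Subtracting baseflow gives direct-runoff ordinates: 0.0, 4.2, 18.7, 38.5, 58.5, 42.0, 30.2, 21.7, 15.6, 11.2, 8.0, 5.8, 0.0 m³/s.
The maximum is 58.5 m³/s, occurring at the reading for t = 12 h.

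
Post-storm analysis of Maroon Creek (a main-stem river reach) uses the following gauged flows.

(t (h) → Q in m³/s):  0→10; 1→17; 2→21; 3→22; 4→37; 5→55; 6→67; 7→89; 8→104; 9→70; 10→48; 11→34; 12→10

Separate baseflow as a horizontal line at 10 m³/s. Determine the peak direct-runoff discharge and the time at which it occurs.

Subtracting baseflow gives direct-runoff ordinates: 0.0, 7.0, 11.0, 12.0, 27.0, 45.0, 57.0, 79.0, 94.0, 60.0, 38.0, 24.0, 0.0 m³/s.
The maximum is 94.0 m³/s, occurring at the reading for t = 8 h.

Q_p = 94.0 m³/s at t = 8 h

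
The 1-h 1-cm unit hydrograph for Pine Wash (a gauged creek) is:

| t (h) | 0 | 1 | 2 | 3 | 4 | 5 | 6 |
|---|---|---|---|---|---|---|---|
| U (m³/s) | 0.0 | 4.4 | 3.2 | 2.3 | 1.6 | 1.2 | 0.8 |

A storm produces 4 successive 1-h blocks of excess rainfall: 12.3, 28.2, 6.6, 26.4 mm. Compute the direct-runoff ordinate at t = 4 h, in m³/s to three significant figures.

Q ≈ 22.2 m³/s

By discrete convolution, Q_j = Σ (P_i / 10 mm) · U_{j−i}.
At t = 4 h (j=4): Q = (12.3/10)·1.6 + (28.2/10)·2.3 + (6.6/10)·3.2 + (26.4/10)·4.4 = 22.2 m³/s.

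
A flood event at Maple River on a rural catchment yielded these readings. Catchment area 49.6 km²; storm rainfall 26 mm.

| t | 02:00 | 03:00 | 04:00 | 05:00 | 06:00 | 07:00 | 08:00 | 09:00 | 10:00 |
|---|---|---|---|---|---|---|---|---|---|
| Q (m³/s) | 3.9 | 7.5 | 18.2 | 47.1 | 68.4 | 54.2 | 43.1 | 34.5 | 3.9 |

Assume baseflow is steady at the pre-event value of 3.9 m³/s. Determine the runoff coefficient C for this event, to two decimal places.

C ≈ 0.69

ΣQ_DR = 245.7 m³/s; V = ΣQ_DR·Δt = 8.845 × 10^5 m³.
Runoff depth d = V / A = 17.83 mm.
C = d / P = 17.83 / 26 = 0.69.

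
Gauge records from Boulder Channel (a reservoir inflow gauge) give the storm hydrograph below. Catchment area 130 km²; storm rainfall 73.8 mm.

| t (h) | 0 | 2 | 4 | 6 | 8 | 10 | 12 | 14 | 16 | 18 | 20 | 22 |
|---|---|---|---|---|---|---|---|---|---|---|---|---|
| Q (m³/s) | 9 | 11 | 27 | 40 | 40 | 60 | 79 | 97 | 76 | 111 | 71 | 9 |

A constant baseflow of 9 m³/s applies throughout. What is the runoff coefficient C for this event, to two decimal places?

ΣQ_DR = 522.0 m³/s; V = ΣQ_DR·Δt = 3.758 × 10^6 m³.
Runoff depth d = V / A = 28.91 mm.
C = d / P = 28.91 / 73.8 = 0.39.

C ≈ 0.39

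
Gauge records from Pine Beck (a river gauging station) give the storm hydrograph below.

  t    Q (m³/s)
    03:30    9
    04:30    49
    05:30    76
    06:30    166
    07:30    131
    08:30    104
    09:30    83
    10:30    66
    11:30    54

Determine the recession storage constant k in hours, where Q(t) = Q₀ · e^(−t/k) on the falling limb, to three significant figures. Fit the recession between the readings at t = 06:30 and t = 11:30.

k ≈ 4.45 h

On the falling limb, Q drops from 166 to 54 m³/s between t = 06:30 and t = 11:30 (Δt = 5 h).
k = −Δt / ln(Q₂/Q₁) = −5 / ln(54/166) = 4.45 h.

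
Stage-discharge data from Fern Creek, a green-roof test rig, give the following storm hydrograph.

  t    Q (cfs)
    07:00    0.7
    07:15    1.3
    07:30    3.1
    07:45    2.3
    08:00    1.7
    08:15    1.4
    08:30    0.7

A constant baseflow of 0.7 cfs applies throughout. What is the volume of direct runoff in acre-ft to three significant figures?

Direct-runoff ordinates (Q − Q_b): 0.0, 0.6, 2.4, 1.6, 1.0, 0.7, 0.0 cfs.
ΣQ_DR = 6.300 cfs.
With Δt = 0.25 h = 900 s, V = ΣQ_DR · Δt = 6.300 × 900 = 5670 ft³ = 0.130 acre-ft.

V ≈ 0.130 acre-ft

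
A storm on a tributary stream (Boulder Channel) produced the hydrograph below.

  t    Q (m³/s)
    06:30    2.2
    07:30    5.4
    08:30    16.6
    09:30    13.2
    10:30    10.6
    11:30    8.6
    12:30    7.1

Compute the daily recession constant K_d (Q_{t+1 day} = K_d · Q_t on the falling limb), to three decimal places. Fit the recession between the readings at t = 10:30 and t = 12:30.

Between t = 10:30 and t = 12:30 the flow falls from 10.6 to 7.1 m³/s over 2×1 h = 2 h.
Per-interval ratio K = (7.1/10.6)^(1/2) = 0.8184; K_d = K^(24/1) = 0.008.

K_d ≈ 0.008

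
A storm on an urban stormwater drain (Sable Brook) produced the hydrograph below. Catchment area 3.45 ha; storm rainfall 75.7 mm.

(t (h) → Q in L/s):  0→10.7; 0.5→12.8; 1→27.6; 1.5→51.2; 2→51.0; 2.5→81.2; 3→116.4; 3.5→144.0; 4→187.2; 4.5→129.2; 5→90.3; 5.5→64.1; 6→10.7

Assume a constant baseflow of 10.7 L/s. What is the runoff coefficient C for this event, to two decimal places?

ΣQ_DR = 837.3 L/s; V = ΣQ_DR·Δt = 1.507 × 10^6 L.
Runoff depth d = V / A = 43.69 mm.
C = d / P = 43.69 / 75.7 = 0.58.

C ≈ 0.58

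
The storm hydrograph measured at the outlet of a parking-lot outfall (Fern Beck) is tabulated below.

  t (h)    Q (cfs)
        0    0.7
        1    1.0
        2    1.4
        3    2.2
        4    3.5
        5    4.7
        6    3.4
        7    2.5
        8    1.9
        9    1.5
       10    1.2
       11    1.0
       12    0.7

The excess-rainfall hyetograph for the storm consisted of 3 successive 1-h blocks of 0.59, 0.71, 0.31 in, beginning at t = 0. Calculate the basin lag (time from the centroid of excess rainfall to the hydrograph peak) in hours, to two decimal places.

t_L ≈ 3.67 h

Centroid of excess rainfall: t_c = Σ P_i·t̄_i / ΣP_i = 1.3261 h (block centres at 0.5, 1.5, 2.5 h).
Hydrograph peak occurs at t = 5 h, so basin lag t_L = 5 − 1.3261 = 3.67 h.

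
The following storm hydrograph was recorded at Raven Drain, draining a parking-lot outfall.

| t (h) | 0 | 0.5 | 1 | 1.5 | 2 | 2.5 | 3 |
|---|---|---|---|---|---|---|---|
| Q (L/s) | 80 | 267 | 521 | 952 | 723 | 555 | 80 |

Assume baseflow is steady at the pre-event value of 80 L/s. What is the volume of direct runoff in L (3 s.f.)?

Direct-runoff ordinates (Q − Q_b): 0.0, 187.0, 441.0, 872.0, 643.0, 475.0, 0.0 L/s.
ΣQ_DR = 2618 L/s.
With Δt = 0.5 h = 1800 s, V = ΣQ_DR · Δt = 2618 × 1800 = 4.71 × 10^6 L.

V ≈ 4.71 × 10^6 L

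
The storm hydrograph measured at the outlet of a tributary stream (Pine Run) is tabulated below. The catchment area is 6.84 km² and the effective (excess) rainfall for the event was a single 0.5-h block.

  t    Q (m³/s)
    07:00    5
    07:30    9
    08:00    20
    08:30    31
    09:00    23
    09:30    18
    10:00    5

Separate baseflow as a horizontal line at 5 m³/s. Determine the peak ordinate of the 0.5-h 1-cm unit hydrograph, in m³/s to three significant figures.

Direct runoff: 0.0, 4.0, 15.0, 26.0, 18.0, 13.0, 0.0 m³/s; ΣQ_DR = 76.00 m³/s, peak = 26.0 m³/s.
Runoff depth d = ΣQ_DR·Δt / A = 76.00 × 1800 / (6.84 km²) = 20.00 mm.
The 1-cm UH is the DRH scaled by (10 mm)/d, so U_p = 26.0 × 10/20.00 = 13.0 m³/s.

U_p ≈ 13.0 m³/s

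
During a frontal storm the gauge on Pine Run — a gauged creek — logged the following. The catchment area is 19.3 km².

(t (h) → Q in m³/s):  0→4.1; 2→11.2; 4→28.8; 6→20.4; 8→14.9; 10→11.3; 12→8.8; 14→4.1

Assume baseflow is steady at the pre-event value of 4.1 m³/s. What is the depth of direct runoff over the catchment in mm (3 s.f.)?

Direct runoff: 0.0, 7.1, 24.7, 16.3, 10.8, 7.2, 4.7, 0.0 m³/s; ΣQ_DR = 70.80 m³/s.
V = ΣQ_DR · Δt = 70.80 × 7200 s = 5.098 × 10^5 m³.
Over A = 19.3 km², depth = V / A = 26.4 mm.

d ≈ 26.4 mm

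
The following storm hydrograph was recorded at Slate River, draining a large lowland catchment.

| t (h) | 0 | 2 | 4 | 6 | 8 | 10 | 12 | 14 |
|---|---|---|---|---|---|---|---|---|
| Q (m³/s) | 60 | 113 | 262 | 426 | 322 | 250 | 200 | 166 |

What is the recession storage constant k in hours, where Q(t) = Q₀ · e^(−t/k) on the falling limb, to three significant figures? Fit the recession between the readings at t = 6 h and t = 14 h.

On the falling limb, Q drops from 426 to 166 m³/s between t = 6 h and t = 14 h (Δt = 8 h).
k = −Δt / ln(Q₂/Q₁) = −8 / ln(166/426) = 8.49 h.

k ≈ 8.49 h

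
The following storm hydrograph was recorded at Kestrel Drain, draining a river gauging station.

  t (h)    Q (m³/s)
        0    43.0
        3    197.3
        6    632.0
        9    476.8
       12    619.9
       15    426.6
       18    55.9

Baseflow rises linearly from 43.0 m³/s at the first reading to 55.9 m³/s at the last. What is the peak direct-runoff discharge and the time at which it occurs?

Subtracting baseflow gives direct-runoff ordinates: 0.00, 152.15, 584.70, 427.35, 568.30, 372.85, 0.00 m³/s.
The maximum is 584.70 m³/s, occurring at the reading for t = 6 h.

Q_p = 584.70 m³/s at t = 6 h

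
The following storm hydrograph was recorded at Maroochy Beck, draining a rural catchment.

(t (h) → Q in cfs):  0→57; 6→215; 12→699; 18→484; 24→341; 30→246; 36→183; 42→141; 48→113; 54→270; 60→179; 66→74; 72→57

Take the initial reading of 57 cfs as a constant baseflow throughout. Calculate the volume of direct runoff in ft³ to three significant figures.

Direct-runoff ordinates (Q − Q_b): 0.0, 158.0, 642.0, 427.0, 284.0, 189.0, 126.0, 84.0, 56.0, 213.0, 122.0, 17.0, 0.0 cfs.
ΣQ_DR = 2318 cfs.
With Δt = 6 h = 21600 s, V = ΣQ_DR · Δt = 2318 × 21600 = 5.01 × 10^7 ft³.

V ≈ 5.01 × 10^7 ft³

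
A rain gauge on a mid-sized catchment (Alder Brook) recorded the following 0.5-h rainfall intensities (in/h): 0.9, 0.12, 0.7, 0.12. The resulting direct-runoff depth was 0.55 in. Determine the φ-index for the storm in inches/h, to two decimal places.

Only the 2 blocks with intensity above φ contribute runoff: 0.9, 0.7 in/h.
Σ(I−φ)·Δt = d  ⇒  (0.9+0.7 − 2φ)·0.5 = 0.55
φ = (1.600 − 0.55/0.5) / 2 = 0.25 in/h.

φ ≈ 0.25 in/h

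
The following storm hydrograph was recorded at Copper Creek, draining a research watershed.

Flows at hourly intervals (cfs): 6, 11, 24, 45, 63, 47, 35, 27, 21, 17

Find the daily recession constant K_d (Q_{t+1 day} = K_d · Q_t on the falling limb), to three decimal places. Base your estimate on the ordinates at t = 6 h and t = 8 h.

K_d ≈ 0.002

Between t = 6 h and t = 8 h the flow falls from 35 to 21 cfs over 2×1 h = 2 h.
Per-interval ratio K = (21/35)^(1/2) = 0.7746; K_d = K^(24/1) = 0.002.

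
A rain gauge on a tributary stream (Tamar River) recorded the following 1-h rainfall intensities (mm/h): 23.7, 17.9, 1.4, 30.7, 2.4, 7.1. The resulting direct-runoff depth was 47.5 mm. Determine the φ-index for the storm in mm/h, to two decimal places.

φ ≈ 8.27 mm/h

Only the 3 blocks with intensity above φ contribute runoff: 23.7, 17.9, 30.7 mm/h.
Σ(I−φ)·Δt = d  ⇒  (23.7+17.9+30.7 − 3φ)·1 = 47.5
φ = (72.30 − 47.5/1) / 3 = 8.27 mm/h.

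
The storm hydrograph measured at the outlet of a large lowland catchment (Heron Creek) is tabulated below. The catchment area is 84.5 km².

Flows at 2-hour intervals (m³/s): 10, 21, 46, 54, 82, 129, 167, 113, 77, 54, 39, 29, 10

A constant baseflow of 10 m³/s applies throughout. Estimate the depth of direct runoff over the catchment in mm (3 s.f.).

d ≈ 59.7 mm

Direct runoff: 0.0, 11.0, 36.0, 44.0, 72.0, 119.0, 157.0, 103.0, 67.0, 44.0, 29.0, 19.0, 0.0 m³/s; ΣQ_DR = 701.0 m³/s.
V = ΣQ_DR · Δt = 701.0 × 7200 s = 5.047 × 10^6 m³.
Over A = 84.5 km², depth = V / A = 59.7 mm.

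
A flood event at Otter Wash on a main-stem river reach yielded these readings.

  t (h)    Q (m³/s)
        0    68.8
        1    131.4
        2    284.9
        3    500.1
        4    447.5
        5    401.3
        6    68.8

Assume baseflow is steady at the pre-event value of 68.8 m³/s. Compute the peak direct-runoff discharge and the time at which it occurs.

Subtracting baseflow gives direct-runoff ordinates: 0.0, 62.6, 216.1, 431.3, 378.7, 332.5, 0.0 m³/s.
The maximum is 431.3 m³/s, occurring at the reading for t = 3 h.

Q_p = 431.3 m³/s at t = 3 h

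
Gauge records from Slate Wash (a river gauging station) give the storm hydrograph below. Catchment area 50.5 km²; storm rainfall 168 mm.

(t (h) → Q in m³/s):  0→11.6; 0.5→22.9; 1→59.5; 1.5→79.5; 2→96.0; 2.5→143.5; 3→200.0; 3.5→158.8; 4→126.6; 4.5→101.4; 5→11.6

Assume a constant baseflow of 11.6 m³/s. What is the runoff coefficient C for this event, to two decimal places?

ΣQ_DR = 883.8 m³/s; V = ΣQ_DR·Δt = 1.591 × 10^6 m³.
Runoff depth d = V / A = 31.50 mm.
C = d / P = 31.50 / 168 = 0.19.

C ≈ 0.19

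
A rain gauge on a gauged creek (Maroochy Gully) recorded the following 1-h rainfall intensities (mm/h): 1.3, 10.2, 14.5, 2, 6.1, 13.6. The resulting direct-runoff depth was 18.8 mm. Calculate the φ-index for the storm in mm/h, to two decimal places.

φ ≈ 6.50 mm/h

Only the 3 blocks with intensity above φ contribute runoff: 10.2, 14.5, 13.6 mm/h.
Σ(I−φ)·Δt = d  ⇒  (10.2+14.5+13.6 − 3φ)·1 = 18.8
φ = (38.30 − 18.8/1) / 3 = 6.50 mm/h.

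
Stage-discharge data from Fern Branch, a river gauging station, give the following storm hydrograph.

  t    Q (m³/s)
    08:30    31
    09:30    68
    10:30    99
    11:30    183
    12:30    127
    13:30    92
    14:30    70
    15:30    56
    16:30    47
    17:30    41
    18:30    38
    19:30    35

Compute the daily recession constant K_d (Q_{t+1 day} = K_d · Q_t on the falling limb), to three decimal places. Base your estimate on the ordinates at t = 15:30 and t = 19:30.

Between t = 15:30 and t = 19:30 the flow falls from 56 to 35 m³/s over 4×1 h = 4 h.
Per-interval ratio K = (35/56)^(1/4) = 0.8891; K_d = K^(24/1) = 0.060.

K_d ≈ 0.060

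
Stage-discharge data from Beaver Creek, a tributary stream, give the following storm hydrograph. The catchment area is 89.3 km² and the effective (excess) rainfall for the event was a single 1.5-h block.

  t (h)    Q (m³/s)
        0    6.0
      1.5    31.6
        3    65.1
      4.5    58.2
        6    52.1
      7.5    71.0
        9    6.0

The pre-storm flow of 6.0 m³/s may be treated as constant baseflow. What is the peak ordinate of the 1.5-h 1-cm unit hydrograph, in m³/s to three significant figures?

Direct runoff: 0.0, 25.6, 59.1, 52.2, 46.1, 65.0, 0.0 m³/s; ΣQ_DR = 248.0 m³/s, peak = 65.0 m³/s.
Runoff depth d = ΣQ_DR·Δt / A = 248.0 × 5400 / (89.3 km²) = 15.00 mm.
The 1-cm UH is the DRH scaled by (10 mm)/d, so U_p = 65.0 × 10/15.00 = 43.3 m³/s.

U_p ≈ 43.3 m³/s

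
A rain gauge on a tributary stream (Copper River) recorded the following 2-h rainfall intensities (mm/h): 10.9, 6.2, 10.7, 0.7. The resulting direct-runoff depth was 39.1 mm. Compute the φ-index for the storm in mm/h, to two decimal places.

φ ≈ 2.75 mm/h

Only the 3 blocks with intensity above φ contribute runoff: 10.9, 6.2, 10.7 mm/h.
Σ(I−φ)·Δt = d  ⇒  (10.9+6.2+10.7 − 3φ)·2 = 39.1
φ = (27.80 − 39.1/2) / 3 = 2.75 mm/h.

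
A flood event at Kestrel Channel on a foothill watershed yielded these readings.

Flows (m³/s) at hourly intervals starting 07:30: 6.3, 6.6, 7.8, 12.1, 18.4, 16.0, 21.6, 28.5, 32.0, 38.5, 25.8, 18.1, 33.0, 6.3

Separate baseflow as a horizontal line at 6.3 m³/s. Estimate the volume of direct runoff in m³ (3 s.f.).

V ≈ 6.58 × 10^5 m³

Direct-runoff ordinates (Q − Q_b): 0.0, 0.3, 1.5, 5.8, 12.1, 9.7, 15.3, 22.2, 25.7, 32.2, 19.5, 11.8, 26.7, 0.0 m³/s.
ΣQ_DR = 182.8 m³/s.
With Δt = 1 h = 3600 s, V = ΣQ_DR · Δt = 182.8 × 3600 = 6.58 × 10^5 m³.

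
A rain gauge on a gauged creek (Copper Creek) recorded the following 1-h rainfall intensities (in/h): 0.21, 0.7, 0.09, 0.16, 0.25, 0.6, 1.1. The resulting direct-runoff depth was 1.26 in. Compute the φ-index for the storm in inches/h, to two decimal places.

φ ≈ 0.38 in/h

Only the 3 blocks with intensity above φ contribute runoff: 0.7, 0.6, 1.1 in/h.
Σ(I−φ)·Δt = d  ⇒  (0.7+0.6+1.1 − 3φ)·1 = 1.26
φ = (2.400 − 1.26/1) / 3 = 0.38 in/h.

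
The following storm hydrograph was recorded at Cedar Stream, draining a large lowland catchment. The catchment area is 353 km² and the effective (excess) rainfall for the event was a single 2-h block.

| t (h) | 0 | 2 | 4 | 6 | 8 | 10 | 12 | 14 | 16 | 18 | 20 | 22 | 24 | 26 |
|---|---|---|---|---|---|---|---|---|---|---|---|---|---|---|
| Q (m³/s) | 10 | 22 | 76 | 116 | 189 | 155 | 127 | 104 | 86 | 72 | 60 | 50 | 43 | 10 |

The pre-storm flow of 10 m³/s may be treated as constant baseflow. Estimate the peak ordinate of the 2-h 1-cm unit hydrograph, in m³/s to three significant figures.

U_p ≈ 89.6 m³/s

Direct runoff: 0.0, 12.0, 66.0, 106.0, 179.0, 145.0, 117.0, 94.0, 76.0, 62.0, 50.0, 40.0, 33.0, 0.0 m³/s; ΣQ_DR = 980.0 m³/s, peak = 179.0 m³/s.
Runoff depth d = ΣQ_DR·Δt / A = 980.0 × 7200 / (353 km²) = 19.99 mm.
The 1-cm UH is the DRH scaled by (10 mm)/d, so U_p = 179.0 × 10/19.99 = 89.6 m³/s.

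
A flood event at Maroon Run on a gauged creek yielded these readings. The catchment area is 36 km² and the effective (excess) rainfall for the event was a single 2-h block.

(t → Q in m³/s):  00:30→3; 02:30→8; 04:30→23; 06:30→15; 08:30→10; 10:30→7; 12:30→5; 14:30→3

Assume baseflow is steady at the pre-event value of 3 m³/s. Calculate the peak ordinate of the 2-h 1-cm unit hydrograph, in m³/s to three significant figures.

U_p ≈ 20.0 m³/s

Direct runoff: 0.0, 5.0, 20.0, 12.0, 7.0, 4.0, 2.0, 0.0 m³/s; ΣQ_DR = 50.00 m³/s, peak = 20.0 m³/s.
Runoff depth d = ΣQ_DR·Δt / A = 50.00 × 7200 / (36 km²) = 10.00 mm.
The 1-cm UH is the DRH scaled by (10 mm)/d, so U_p = 20.0 × 10/10.00 = 20.0 m³/s.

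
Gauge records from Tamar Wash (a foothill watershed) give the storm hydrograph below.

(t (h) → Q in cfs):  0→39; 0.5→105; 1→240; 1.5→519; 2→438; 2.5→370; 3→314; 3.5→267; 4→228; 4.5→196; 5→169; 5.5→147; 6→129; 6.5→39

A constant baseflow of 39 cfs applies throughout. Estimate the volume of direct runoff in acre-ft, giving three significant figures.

Direct-runoff ordinates (Q − Q_b): 0.0, 66.0, 201.0, 480.0, 399.0, 331.0, 275.0, 228.0, 189.0, 157.0, 130.0, 108.0, 90.0, 0.0 cfs.
ΣQ_DR = 2654 cfs.
With Δt = 0.5 h = 1800 s, V = ΣQ_DR · Δt = 2654 × 1800 = 4.78 × 10^6 ft³ = 110 acre-ft.

V ≈ 110 acre-ft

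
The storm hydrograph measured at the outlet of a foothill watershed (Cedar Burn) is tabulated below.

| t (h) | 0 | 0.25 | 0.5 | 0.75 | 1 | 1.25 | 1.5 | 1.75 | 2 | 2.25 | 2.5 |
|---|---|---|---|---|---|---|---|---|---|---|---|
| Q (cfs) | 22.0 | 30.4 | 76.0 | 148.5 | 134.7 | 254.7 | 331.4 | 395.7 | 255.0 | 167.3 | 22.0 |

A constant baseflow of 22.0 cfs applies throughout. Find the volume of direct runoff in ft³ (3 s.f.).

Direct-runoff ordinates (Q − Q_b): 0.0, 8.4, 54.0, 126.5, 112.7, 232.7, 309.4, 373.7, 233.0, 145.3, 0.0 cfs.
ΣQ_DR = 1596 cfs.
With Δt = 0.25 h = 900 s, V = ΣQ_DR · Δt = 1596 × 900 = 1.44 × 10^6 ft³.

V ≈ 1.44 × 10^6 ft³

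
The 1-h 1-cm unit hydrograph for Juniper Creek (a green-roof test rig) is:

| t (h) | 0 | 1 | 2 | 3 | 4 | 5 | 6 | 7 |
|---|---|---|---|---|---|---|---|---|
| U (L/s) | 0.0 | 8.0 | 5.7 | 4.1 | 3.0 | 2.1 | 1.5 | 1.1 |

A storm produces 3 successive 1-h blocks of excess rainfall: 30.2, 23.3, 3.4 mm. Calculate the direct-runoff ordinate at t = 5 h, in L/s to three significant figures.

Q ≈ 14.7 L/s

By discrete convolution, Q_j = Σ (P_i / 10 mm) · U_{j−i}.
At t = 5 h (j=5): Q = (30.2/10)·2.1 + (23.3/10)·3.0 + (3.4/10)·4.1 = 14.7 L/s.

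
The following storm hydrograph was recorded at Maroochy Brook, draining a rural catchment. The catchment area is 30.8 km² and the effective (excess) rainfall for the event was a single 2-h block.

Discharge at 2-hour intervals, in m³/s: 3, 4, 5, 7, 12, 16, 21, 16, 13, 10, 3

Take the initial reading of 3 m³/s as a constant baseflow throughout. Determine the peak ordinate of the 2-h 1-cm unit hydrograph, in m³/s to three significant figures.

U_p ≈ 10.0 m³/s

Direct runoff: 0.0, 1.0, 2.0, 4.0, 9.0, 13.0, 18.0, 13.0, 10.0, 7.0, 0.0 m³/s; ΣQ_DR = 77.00 m³/s, peak = 18.0 m³/s.
Runoff depth d = ΣQ_DR·Δt / A = 77.00 × 7200 / (30.8 km²) = 18.00 mm.
The 1-cm UH is the DRH scaled by (10 mm)/d, so U_p = 18.0 × 10/18.00 = 10.0 m³/s.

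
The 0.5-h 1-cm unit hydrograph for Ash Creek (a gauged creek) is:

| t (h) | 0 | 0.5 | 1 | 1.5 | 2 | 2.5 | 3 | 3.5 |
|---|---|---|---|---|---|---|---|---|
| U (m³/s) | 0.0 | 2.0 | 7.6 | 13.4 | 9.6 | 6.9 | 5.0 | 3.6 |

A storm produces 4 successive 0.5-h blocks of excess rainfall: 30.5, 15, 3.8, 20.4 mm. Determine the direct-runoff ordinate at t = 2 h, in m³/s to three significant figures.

Q ≈ 56.3 m³/s

By discrete convolution, Q_j = Σ (P_i / 10 mm) · U_{j−i}.
At t = 2 h (j=4): Q = (30.5/10)·9.6 + (15/10)·13.4 + (3.8/10)·7.6 + (20.4/10)·2.0 = 56.3 m³/s.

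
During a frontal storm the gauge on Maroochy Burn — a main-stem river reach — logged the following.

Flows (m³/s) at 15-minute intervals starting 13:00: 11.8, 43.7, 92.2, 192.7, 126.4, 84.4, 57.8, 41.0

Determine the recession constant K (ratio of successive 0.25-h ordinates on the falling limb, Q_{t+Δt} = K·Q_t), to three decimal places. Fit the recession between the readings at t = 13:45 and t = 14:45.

K ≈ 0.679

Using the recession-limb readings at t = 13:45 and t = 14:45: Q falls from 192.7 to 41.0 m³/s over 4 intervals.
K = (Q₂/Q₁)^(1/4) = (41.0/192.7)^(1/4) = 0.679.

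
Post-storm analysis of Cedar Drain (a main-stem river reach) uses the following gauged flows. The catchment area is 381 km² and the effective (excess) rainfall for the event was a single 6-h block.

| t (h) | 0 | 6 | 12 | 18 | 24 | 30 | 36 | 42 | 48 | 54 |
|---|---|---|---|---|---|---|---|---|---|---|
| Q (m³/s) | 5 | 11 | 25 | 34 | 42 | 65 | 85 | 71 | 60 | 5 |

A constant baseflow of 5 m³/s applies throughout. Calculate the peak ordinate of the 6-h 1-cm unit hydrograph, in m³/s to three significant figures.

U_p ≈ 40.0 m³/s

Direct runoff: 0.0, 6.0, 20.0, 29.0, 37.0, 60.0, 80.0, 66.0, 55.0, 0.0 m³/s; ΣQ_DR = 353.0 m³/s, peak = 80.0 m³/s.
Runoff depth d = ΣQ_DR·Δt / A = 353.0 × 21600 / (381 km²) = 20.01 mm.
The 1-cm UH is the DRH scaled by (10 mm)/d, so U_p = 80.0 × 10/20.01 = 40.0 m³/s.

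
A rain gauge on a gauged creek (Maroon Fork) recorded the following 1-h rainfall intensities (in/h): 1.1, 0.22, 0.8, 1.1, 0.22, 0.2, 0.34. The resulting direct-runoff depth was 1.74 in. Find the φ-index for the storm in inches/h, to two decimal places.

φ ≈ 0.42 in/h

Only the 3 blocks with intensity above φ contribute runoff: 1.1, 0.8, 1.1 in/h.
Σ(I−φ)·Δt = d  ⇒  (1.1+0.8+1.1 − 3φ)·1 = 1.74
φ = (3.000 − 1.74/1) / 3 = 0.42 in/h.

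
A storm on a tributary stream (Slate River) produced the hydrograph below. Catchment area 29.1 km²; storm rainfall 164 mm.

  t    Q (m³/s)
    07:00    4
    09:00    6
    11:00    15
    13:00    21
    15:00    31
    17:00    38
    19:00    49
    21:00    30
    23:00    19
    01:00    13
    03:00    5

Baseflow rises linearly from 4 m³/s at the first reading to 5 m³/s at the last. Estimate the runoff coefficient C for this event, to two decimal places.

C ≈ 0.27

ΣQ_DR = 181.5 m³/s; V = ΣQ_DR·Δt = 1.307 × 10^6 m³.
Runoff depth d = V / A = 44.91 mm.
C = d / P = 44.91 / 164 = 0.27.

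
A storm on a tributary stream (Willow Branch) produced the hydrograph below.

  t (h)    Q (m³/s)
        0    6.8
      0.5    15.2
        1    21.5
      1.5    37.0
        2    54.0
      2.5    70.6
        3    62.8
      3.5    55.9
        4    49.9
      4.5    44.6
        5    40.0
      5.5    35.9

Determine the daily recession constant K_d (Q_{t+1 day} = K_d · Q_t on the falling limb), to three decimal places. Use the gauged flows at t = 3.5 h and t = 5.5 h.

K_d ≈ 0.005

Between t = 3.5 h and t = 5.5 h the flow falls from 55.9 to 35.9 m³/s over 4×0.5 h = 2 h.
Per-interval ratio K = (35.9/55.9)^(1/4) = 0.8952; K_d = K^(24/0.5) = 0.005.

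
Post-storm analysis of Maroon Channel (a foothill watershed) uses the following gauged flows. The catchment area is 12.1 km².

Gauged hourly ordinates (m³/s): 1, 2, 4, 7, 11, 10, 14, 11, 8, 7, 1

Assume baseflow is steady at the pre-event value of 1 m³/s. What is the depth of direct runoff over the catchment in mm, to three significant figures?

Direct runoff: 0.0, 1.0, 3.0, 6.0, 10.0, 9.0, 13.0, 10.0, 7.0, 6.0, 0.0 m³/s; ΣQ_DR = 65.00 m³/s.
V = ΣQ_DR · Δt = 65.00 × 3600 s = 2.340 × 10^5 m³.
Over A = 12.1 km², depth = V / A = 19.3 mm.

d ≈ 19.3 mm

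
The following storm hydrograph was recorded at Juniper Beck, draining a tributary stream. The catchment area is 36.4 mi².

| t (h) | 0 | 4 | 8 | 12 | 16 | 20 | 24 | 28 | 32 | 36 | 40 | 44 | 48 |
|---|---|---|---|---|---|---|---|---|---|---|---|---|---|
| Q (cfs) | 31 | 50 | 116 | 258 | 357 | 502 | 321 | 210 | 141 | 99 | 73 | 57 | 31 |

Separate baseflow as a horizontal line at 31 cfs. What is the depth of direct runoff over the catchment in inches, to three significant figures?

Direct runoff: 0.0, 19.0, 85.0, 227.0, 326.0, 471.0, 290.0, 179.0, 110.0, 68.0, 42.0, 26.0, 0.0 cfs; ΣQ_DR = 1843 cfs.
V = ΣQ_DR · Δt = 1843 × 14400 s = 2.654 × 10^7 ft³.
Over A = 36.4 mi², depth = V / A = 0.314 in.

d ≈ 0.314 in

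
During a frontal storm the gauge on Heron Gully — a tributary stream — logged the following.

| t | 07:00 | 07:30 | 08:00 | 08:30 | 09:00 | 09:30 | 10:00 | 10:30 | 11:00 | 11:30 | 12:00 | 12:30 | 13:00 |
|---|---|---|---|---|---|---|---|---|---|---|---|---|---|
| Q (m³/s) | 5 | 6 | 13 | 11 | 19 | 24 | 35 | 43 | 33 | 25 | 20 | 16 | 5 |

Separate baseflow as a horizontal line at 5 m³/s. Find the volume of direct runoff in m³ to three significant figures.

V ≈ 3.42 × 10^5 m³

Direct-runoff ordinates (Q − Q_b): 0.0, 1.0, 8.0, 6.0, 14.0, 19.0, 30.0, 38.0, 28.0, 20.0, 15.0, 11.0, 0.0 m³/s.
ΣQ_DR = 190.0 m³/s.
With Δt = 0.5 h = 1800 s, V = ΣQ_DR · Δt = 190.0 × 1800 = 3.42 × 10^5 m³.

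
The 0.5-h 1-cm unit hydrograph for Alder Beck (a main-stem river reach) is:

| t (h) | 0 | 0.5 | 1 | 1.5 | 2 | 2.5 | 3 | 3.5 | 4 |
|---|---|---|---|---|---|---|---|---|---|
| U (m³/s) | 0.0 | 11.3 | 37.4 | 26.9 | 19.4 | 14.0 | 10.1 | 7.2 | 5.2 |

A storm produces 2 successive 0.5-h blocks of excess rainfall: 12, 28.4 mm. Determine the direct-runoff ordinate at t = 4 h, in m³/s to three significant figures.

By discrete convolution, Q_j = Σ (P_i / 10 mm) · U_{j−i}.
At t = 4 h (j=8): Q = (12/10)·5.2 + (28.4/10)·7.2 = 26.7 m³/s.

Q ≈ 26.7 m³/s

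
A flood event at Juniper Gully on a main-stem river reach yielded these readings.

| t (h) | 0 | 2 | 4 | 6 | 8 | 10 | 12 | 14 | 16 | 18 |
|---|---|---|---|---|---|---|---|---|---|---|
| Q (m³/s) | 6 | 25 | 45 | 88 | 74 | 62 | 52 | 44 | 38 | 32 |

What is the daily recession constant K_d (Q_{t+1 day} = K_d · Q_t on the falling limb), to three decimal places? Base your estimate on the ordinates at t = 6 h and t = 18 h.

K_d ≈ 0.132

Between t = 6 h and t = 18 h the flow falls from 88 to 32 m³/s over 6×2 h = 12 h.
Per-interval ratio K = (32/88)^(1/6) = 0.8448; K_d = K^(24/2) = 0.132.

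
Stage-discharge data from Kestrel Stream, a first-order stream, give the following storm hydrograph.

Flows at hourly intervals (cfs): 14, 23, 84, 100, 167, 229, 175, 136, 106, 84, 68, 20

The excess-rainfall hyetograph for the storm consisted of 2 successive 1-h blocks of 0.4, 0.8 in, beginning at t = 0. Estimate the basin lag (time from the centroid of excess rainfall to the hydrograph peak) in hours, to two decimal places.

t_L ≈ 3.83 h

Centroid of excess rainfall: t_c = Σ P_i·t̄_i / ΣP_i = 1.1667 h (block centres at 0.5, 1.5 h).
Hydrograph peak occurs at t = 5 h, so basin lag t_L = 5 − 1.1667 = 3.83 h.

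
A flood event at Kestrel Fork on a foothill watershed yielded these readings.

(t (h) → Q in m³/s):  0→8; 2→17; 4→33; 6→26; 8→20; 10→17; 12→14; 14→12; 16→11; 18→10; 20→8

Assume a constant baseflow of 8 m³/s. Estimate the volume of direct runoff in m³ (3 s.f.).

V ≈ 6.34 × 10^5 m³

Direct-runoff ordinates (Q − Q_b): 0.0, 9.0, 25.0, 18.0, 12.0, 9.0, 6.0, 4.0, 3.0, 2.0, 0.0 m³/s.
ΣQ_DR = 88.00 m³/s.
With Δt = 2 h = 7200 s, V = ΣQ_DR · Δt = 88.00 × 7200 = 6.34 × 10^5 m³.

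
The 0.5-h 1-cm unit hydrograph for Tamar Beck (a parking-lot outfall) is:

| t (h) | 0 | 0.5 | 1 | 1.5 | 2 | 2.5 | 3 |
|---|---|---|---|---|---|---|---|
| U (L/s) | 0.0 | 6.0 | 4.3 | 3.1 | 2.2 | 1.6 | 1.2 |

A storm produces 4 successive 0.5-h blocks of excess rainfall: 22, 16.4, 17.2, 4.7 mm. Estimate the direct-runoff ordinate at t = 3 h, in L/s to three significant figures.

Q ≈ 10.5 L/s

By discrete convolution, Q_j = Σ (P_i / 10 mm) · U_{j−i}.
At t = 3 h (j=6): Q = (22/10)·1.2 + (16.4/10)·1.6 + (17.2/10)·2.2 + (4.7/10)·3.1 = 10.5 L/s.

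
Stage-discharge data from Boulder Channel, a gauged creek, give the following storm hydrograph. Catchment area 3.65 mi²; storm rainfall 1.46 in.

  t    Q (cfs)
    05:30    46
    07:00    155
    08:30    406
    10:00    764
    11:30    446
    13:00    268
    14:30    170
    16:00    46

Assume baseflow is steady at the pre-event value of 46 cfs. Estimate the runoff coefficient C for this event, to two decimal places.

ΣQ_DR = 1933 cfs; V = ΣQ_DR·Δt = 1.044 × 10^7 ft³.
Runoff depth d = V / A = 1.231 in.
C = d / P = 1.231 / 1.46 = 0.84.

C ≈ 0.84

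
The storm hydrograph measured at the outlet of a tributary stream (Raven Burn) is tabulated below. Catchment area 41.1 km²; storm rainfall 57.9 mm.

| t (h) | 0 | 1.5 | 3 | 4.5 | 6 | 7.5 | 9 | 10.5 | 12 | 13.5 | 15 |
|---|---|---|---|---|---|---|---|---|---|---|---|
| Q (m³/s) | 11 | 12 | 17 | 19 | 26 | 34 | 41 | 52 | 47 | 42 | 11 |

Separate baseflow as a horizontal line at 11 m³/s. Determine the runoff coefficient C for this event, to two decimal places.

C ≈ 0.43

ΣQ_DR = 191.0 m³/s; V = ΣQ_DR·Δt = 1.031 × 10^6 m³.
Runoff depth d = V / A = 25.09 mm.
C = d / P = 25.09 / 57.9 = 0.43.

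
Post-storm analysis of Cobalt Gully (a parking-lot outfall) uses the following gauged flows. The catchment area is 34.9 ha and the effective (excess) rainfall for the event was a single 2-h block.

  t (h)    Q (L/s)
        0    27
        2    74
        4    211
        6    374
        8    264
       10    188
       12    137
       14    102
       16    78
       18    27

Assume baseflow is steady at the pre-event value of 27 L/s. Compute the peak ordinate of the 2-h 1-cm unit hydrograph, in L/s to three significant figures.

Direct runoff: 0.0, 47.0, 184.0, 347.0, 237.0, 161.0, 110.0, 75.0, 51.0, 0.0 L/s; ΣQ_DR = 1212 L/s, peak = 347.0 L/s.
Runoff depth d = ΣQ_DR·Δt / A = 1212 × 7200 / (34.9 ha) = 25.00 mm.
The 1-cm UH is the DRH scaled by (10 mm)/d, so U_p = 347.0 × 10/25.00 = 139 L/s.

U_p ≈ 139 L/s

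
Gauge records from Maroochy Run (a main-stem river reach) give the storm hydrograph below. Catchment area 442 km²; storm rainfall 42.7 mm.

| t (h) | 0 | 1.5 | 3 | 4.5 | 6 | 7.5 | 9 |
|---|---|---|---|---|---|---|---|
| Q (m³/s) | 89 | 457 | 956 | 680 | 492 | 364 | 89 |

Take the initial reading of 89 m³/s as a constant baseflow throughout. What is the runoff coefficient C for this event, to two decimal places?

ΣQ_DR = 2504 m³/s; V = ΣQ_DR·Δt = 1.352 × 10^7 m³.
Runoff depth d = V / A = 30.59 mm.
C = d / P = 30.59 / 42.7 = 0.72.

C ≈ 0.72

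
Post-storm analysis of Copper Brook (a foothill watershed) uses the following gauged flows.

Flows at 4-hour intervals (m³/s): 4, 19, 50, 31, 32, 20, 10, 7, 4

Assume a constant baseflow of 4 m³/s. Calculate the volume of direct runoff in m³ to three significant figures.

Direct-runoff ordinates (Q − Q_b): 0.0, 15.0, 46.0, 27.0, 28.0, 16.0, 6.0, 3.0, 0.0 m³/s.
ΣQ_DR = 141.0 m³/s.
With Δt = 4 h = 14400 s, V = ΣQ_DR · Δt = 141.0 × 14400 = 2.03 × 10^6 m³.

V ≈ 2.03 × 10^6 m³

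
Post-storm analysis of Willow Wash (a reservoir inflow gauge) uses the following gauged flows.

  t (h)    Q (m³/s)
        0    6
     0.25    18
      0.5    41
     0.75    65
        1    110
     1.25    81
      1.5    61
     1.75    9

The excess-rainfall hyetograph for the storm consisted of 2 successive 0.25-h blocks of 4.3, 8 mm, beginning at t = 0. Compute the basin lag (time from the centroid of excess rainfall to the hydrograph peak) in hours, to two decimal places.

Centroid of excess rainfall: t_c = Σ P_i·t̄_i / ΣP_i = 0.2876 h (block centres at 0.125, 0.375 h).
Hydrograph peak occurs at t = 1 h, so basin lag t_L = 1 − 0.2876 = 0.71 h.

t_L ≈ 0.71 h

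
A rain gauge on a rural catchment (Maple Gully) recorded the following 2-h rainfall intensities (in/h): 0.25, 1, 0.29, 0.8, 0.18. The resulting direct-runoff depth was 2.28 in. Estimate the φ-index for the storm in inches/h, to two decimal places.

φ ≈ 0.33 in/h

Only the 2 blocks with intensity above φ contribute runoff: 1, 0.8 in/h.
Σ(I−φ)·Δt = d  ⇒  (1+0.8 − 2φ)·2 = 2.28
φ = (1.800 − 2.28/2) / 2 = 0.33 in/h.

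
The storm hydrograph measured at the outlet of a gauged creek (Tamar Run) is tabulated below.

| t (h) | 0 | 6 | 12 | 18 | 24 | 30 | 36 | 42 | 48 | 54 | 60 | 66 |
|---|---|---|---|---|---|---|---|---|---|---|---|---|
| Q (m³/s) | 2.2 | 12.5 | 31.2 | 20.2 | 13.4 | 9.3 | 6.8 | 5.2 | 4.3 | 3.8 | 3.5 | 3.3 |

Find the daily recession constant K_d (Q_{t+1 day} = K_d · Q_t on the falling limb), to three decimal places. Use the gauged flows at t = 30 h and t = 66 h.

K_d ≈ 0.501

Between t = 30 h and t = 66 h the flow falls from 9.3 to 3.3 m³/s over 6×6 h = 36 h.
Per-interval ratio K = (3.3/9.3)^(1/6) = 0.8414; K_d = K^(24/6) = 0.501.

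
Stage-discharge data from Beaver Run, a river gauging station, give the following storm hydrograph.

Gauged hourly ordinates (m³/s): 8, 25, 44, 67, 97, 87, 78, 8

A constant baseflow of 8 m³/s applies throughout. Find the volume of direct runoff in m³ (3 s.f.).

V ≈ 1.26 × 10^6 m³

Direct-runoff ordinates (Q − Q_b): 0.0, 17.0, 36.0, 59.0, 89.0, 79.0, 70.0, 0.0 m³/s.
ΣQ_DR = 350.0 m³/s.
With Δt = 1 h = 3600 s, V = ΣQ_DR · Δt = 350.0 × 3600 = 1.26 × 10^6 m³.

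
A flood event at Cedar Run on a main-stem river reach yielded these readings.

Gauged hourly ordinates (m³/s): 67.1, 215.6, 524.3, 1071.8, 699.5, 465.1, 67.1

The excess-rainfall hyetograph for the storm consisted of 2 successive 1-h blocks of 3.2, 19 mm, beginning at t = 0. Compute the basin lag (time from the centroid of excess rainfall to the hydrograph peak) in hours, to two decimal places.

Centroid of excess rainfall: t_c = Σ P_i·t̄_i / ΣP_i = 1.3559 h (block centres at 0.5, 1.5 h).
Hydrograph peak occurs at t = 3 h, so basin lag t_L = 3 − 1.3559 = 1.64 h.

t_L ≈ 1.64 h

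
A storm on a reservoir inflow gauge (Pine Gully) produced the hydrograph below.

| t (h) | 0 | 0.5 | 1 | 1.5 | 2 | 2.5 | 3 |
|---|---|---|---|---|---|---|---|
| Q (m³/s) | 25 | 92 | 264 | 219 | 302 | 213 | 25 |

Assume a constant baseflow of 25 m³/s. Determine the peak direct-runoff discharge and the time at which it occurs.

Q_p = 277.0 m³/s at t = 2 h

Subtracting baseflow gives direct-runoff ordinates: 0.0, 67.0, 239.0, 194.0, 277.0, 188.0, 0.0 m³/s.
The maximum is 277.0 m³/s, occurring at the reading for t = 2 h.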